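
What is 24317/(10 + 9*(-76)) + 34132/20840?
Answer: -30235082/877885 ≈ -34.441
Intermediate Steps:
24317/(10 + 9*(-76)) + 34132/20840 = 24317/(10 - 684) + 34132*(1/20840) = 24317/(-674) + 8533/5210 = 24317*(-1/674) + 8533/5210 = -24317/674 + 8533/5210 = -30235082/877885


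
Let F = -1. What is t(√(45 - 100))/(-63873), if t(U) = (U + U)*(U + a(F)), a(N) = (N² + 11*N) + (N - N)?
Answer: 110/63873 + 20*I*√55/63873 ≈ 0.0017222 + 0.0023222*I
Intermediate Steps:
a(N) = N² + 11*N (a(N) = (N² + 11*N) + 0 = N² + 11*N)
t(U) = 2*U*(-10 + U) (t(U) = (U + U)*(U - (11 - 1)) = (2*U)*(U - 1*10) = (2*U)*(U - 10) = (2*U)*(-10 + U) = 2*U*(-10 + U))
t(√(45 - 100))/(-63873) = (2*√(45 - 100)*(-10 + √(45 - 100)))/(-63873) = (2*√(-55)*(-10 + √(-55)))*(-1/63873) = (2*(I*√55)*(-10 + I*√55))*(-1/63873) = (2*I*√55*(-10 + I*√55))*(-1/63873) = -2*I*√55*(-10 + I*√55)/63873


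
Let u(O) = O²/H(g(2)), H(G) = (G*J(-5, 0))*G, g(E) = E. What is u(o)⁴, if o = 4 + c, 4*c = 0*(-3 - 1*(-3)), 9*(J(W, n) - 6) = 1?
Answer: 1679616/9150625 ≈ 0.18355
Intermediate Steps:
J(W, n) = 55/9 (J(W, n) = 6 + (⅑)*1 = 6 + ⅑ = 55/9)
c = 0 (c = (0*(-3 - 1*(-3)))/4 = (0*(-3 + 3))/4 = (0*0)/4 = (¼)*0 = 0)
H(G) = 55*G²/9 (H(G) = (G*(55/9))*G = (55*G/9)*G = 55*G²/9)
o = 4 (o = 4 + 0 = 4)
u(O) = 9*O²/220 (u(O) = O²/(((55/9)*2²)) = O²/(((55/9)*4)) = O²/(220/9) = O²*(9/220) = 9*O²/220)
u(o)⁴ = ((9/220)*4²)⁴ = ((9/220)*16)⁴ = (36/55)⁴ = 1679616/9150625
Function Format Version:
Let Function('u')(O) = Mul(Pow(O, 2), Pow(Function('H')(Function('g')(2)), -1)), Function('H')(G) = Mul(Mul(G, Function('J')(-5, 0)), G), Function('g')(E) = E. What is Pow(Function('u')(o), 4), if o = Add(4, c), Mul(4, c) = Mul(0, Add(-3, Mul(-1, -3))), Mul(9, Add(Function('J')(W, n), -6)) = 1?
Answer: Rational(1679616, 9150625) ≈ 0.18355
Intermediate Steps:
Function('J')(W, n) = Rational(55, 9) (Function('J')(W, n) = Add(6, Mul(Rational(1, 9), 1)) = Add(6, Rational(1, 9)) = Rational(55, 9))
c = 0 (c = Mul(Rational(1, 4), Mul(0, Add(-3, Mul(-1, -3)))) = Mul(Rational(1, 4), Mul(0, Add(-3, 3))) = Mul(Rational(1, 4), Mul(0, 0)) = Mul(Rational(1, 4), 0) = 0)
Function('H')(G) = Mul(Rational(55, 9), Pow(G, 2)) (Function('H')(G) = Mul(Mul(G, Rational(55, 9)), G) = Mul(Mul(Rational(55, 9), G), G) = Mul(Rational(55, 9), Pow(G, 2)))
o = 4 (o = Add(4, 0) = 4)
Function('u')(O) = Mul(Rational(9, 220), Pow(O, 2)) (Function('u')(O) = Mul(Pow(O, 2), Pow(Mul(Rational(55, 9), Pow(2, 2)), -1)) = Mul(Pow(O, 2), Pow(Mul(Rational(55, 9), 4), -1)) = Mul(Pow(O, 2), Pow(Rational(220, 9), -1)) = Mul(Pow(O, 2), Rational(9, 220)) = Mul(Rational(9, 220), Pow(O, 2)))
Pow(Function('u')(o), 4) = Pow(Mul(Rational(9, 220), Pow(4, 2)), 4) = Pow(Mul(Rational(9, 220), 16), 4) = Pow(Rational(36, 55), 4) = Rational(1679616, 9150625)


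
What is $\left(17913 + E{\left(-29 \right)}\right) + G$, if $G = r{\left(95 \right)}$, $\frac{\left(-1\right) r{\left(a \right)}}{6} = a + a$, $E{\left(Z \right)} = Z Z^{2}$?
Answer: $-7616$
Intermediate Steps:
$E{\left(Z \right)} = Z^{3}$
$r{\left(a \right)} = - 12 a$ ($r{\left(a \right)} = - 6 \left(a + a\right) = - 6 \cdot 2 a = - 12 a$)
$G = -1140$ ($G = \left(-12\right) 95 = -1140$)
$\left(17913 + E{\left(-29 \right)}\right) + G = \left(17913 + \left(-29\right)^{3}\right) - 1140 = \left(17913 - 24389\right) - 1140 = -6476 - 1140 = -7616$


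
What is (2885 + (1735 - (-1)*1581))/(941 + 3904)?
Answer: 2067/1615 ≈ 1.2799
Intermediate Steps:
(2885 + (1735 - (-1)*1581))/(941 + 3904) = (2885 + (1735 - 1*(-1581)))/4845 = (2885 + (1735 + 1581))*(1/4845) = (2885 + 3316)*(1/4845) = 6201*(1/4845) = 2067/1615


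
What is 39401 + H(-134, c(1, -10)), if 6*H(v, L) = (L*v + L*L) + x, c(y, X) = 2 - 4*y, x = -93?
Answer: 236585/6 ≈ 39431.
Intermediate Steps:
H(v, L) = -31/2 + L²/6 + L*v/6 (H(v, L) = ((L*v + L*L) - 93)/6 = ((L*v + L²) - 93)/6 = ((L² + L*v) - 93)/6 = (-93 + L² + L*v)/6 = -31/2 + L²/6 + L*v/6)
39401 + H(-134, c(1, -10)) = 39401 + (-31/2 + (2 - 4*1)²/6 + (⅙)*(2 - 4*1)*(-134)) = 39401 + (-31/2 + (2 - 4)²/6 + (⅙)*(2 - 4)*(-134)) = 39401 + (-31/2 + (⅙)*(-2)² + (⅙)*(-2)*(-134)) = 39401 + (-31/2 + (⅙)*4 + 134/3) = 39401 + (-31/2 + ⅔ + 134/3) = 39401 + 179/6 = 236585/6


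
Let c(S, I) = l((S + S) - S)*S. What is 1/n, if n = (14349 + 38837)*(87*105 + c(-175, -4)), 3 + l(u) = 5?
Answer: 1/467239010 ≈ 2.1402e-9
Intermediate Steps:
l(u) = 2 (l(u) = -3 + 5 = 2)
c(S, I) = 2*S
n = 467239010 (n = (14349 + 38837)*(87*105 + 2*(-175)) = 53186*(9135 - 350) = 53186*8785 = 467239010)
1/n = 1/467239010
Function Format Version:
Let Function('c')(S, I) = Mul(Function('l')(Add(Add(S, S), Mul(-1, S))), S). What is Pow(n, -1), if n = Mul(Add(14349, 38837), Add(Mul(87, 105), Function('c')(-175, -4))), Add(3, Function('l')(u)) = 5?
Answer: Rational(1, 467239010) ≈ 2.1402e-9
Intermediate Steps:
Function('l')(u) = 2 (Function('l')(u) = Add(-3, 5) = 2)
Function('c')(S, I) = Mul(2, S)
n = 467239010 (n = Mul(Add(14349, 38837), Add(Mul(87, 105), Mul(2, -175))) = Mul(53186, Add(9135, -350)) = Mul(53186, 8785) = 467239010)
Pow(n, -1) = Pow(467239010, -1) = Rational(1, 467239010)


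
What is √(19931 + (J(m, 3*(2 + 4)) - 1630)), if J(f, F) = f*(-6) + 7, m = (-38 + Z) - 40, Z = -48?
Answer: 2*√4766 ≈ 138.07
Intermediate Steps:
m = -126 (m = (-38 - 48) - 40 = -86 - 40 = -126)
J(f, F) = 7 - 6*f (J(f, F) = -6*f + 7 = 7 - 6*f)
√(19931 + (J(m, 3*(2 + 4)) - 1630)) = √(19931 + ((7 - 6*(-126)) - 1630)) = √(19931 + ((7 + 756) - 1630)) = √(19931 + (763 - 1630)) = √(19931 - 867) = √19064 = 2*√4766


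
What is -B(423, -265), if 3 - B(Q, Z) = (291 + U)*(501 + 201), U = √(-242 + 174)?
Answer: 204279 + 1404*I*√17 ≈ 2.0428e+5 + 5788.8*I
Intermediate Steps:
U = 2*I*√17 (U = √(-68) = 2*I*√17 ≈ 8.2462*I)
B(Q, Z) = -204279 - 1404*I*√17 (B(Q, Z) = 3 - (291 + 2*I*√17)*(501 + 201) = 3 - (291 + 2*I*√17)*702 = 3 - (204282 + 1404*I*√17) = 3 + (-204282 - 1404*I*√17) = -204279 - 1404*I*√17)
-B(423, -265) = -(-204279 - 1404*I*√17) = 204279 + 1404*I*√17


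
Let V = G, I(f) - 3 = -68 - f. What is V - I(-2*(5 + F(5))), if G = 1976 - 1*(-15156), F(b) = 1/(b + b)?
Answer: 85934/5 ≈ 17187.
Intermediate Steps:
F(b) = 1/(2*b)
I(f) = -65 - f (I(f) = 3 + (-68 - f) = -65 - f)
G = 17132 (G = 1976 + 15156 = 17132)
V = 17132
V - I(-2*(5 + F(5))) = 17132 - (-65 - (-2)*(5 + (½)/5)) = 17132 - (-65 - (-2)*(5 + (½)*(⅕))) = 17132 - (-65 - (-2)*(5 + ⅒)) = 17132 - (-65 - (-2)*51/10) = 17132 - (-65 - 1*(-51/5)) = 17132 - (-65 + 51/5) = 17132 - 1*(-274/5) = 17132 + 274/5 = 85934/5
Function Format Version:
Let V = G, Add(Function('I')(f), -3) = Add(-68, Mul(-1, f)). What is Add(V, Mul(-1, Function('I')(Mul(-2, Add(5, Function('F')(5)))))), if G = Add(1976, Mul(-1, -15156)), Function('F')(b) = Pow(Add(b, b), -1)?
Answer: Rational(85934, 5) ≈ 17187.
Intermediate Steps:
Function('F')(b) = Mul(Rational(1, 2), Pow(b, -1)) (Function('F')(b) = Pow(Mul(2, b), -1) = Mul(Rational(1, 2), Pow(b, -1)))
Function('I')(f) = Add(-65, Mul(-1, f)) (Function('I')(f) = Add(3, Add(-68, Mul(-1, f))) = Add(-65, Mul(-1, f)))
G = 17132 (G = Add(1976, 15156) = 17132)
V = 17132
Add(V, Mul(-1, Function('I')(Mul(-2, Add(5, Function('F')(5)))))) = Add(17132, Mul(-1, Add(-65, Mul(-1, Mul(-2, Add(5, Mul(Rational(1, 2), Pow(5, -1)))))))) = Add(17132, Mul(-1, Add(-65, Mul(-1, Mul(-2, Add(5, Mul(Rational(1, 2), Rational(1, 5)))))))) = Add(17132, Mul(-1, Add(-65, Mul(-1, Mul(-2, Add(5, Rational(1, 10))))))) = Add(17132, Mul(-1, Add(-65, Mul(-1, Mul(-2, Rational(51, 10)))))) = Add(17132, Mul(-1, Add(-65, Mul(-1, Rational(-51, 5))))) = Add(17132, Mul(-1, Add(-65, Rational(51, 5)))) = Add(17132, Mul(-1, Rational(-274, 5))) = Add(17132, Rational(274, 5)) = Rational(85934, 5)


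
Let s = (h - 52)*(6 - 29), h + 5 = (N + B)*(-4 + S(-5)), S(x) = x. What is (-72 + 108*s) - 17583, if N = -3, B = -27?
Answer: -546747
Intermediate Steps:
h = 265 (h = -5 + (-3 - 27)*(-4 - 5) = -5 - 30*(-9) = -5 + 270 = 265)
s = -4899 (s = (265 - 52)*(6 - 29) = 213*(-23) = -4899)
(-72 + 108*s) - 17583 = (-72 + 108*(-4899)) - 17583 = (-72 - 529092) - 17583 = -529164 - 17583 = -546747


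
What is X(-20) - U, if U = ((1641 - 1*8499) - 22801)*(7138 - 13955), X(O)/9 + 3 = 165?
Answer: -202183945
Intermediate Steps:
X(O) = 1458 (X(O) = -27 + 9*165 = -27 + 1485 = 1458)
U = 202185403 (U = ((1641 - 8499) - 22801)*(-6817) = (-6858 - 22801)*(-6817) = -29659*(-6817) = 202185403)
X(-20) - U = 1458 - 1*202185403 = 1458 - 202185403 = -202183945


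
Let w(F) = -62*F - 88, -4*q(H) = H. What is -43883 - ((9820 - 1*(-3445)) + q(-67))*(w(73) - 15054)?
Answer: 261181576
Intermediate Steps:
q(H) = -H/4
w(F) = -88 - 62*F
-43883 - ((9820 - 1*(-3445)) + q(-67))*(w(73) - 15054) = -43883 - ((9820 - 1*(-3445)) - 1/4*(-67))*((-88 - 62*73) - 15054) = -43883 - ((9820 + 3445) + 67/4)*((-88 - 4526) - 15054) = -43883 - (13265 + 67/4)*(-4614 - 15054) = -43883 - 53127*(-19668)/4 = -43883 - 1*(-261225459) = -43883 + 261225459 = 261181576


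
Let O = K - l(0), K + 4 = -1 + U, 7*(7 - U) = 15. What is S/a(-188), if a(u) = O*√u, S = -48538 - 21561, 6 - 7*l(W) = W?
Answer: -70099*I*√47/94 ≈ -5112.5*I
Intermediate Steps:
U = 34/7 (U = 7 - ⅐*15 = 7 - 15/7 = 34/7 ≈ 4.8571)
l(W) = 6/7 - W/7
K = -⅐ (K = -4 + (-1 + 34/7) = -4 + 27/7 = -⅐ ≈ -0.14286)
S = -70099
O = -1 (O = -⅐ - (6/7 - ⅐*0) = -⅐ - (6/7 + 0) = -⅐ - 1*6/7 = -⅐ - 6/7 = -1)
a(u) = -√u
S/a(-188) = -70099*I*√47/94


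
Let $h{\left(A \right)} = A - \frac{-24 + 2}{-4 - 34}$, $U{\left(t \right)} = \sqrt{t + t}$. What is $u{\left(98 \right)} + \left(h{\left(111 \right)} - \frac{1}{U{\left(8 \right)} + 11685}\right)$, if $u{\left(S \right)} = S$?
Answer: $\frac{46288421}{222091} \approx 208.42$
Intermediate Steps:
$U{\left(t \right)} = \sqrt{2} \sqrt{t}$ ($U{\left(t \right)} = \sqrt{2 t} = \sqrt{2} \sqrt{t}$)
$h{\left(A \right)} = - \frac{11}{19} + A$ ($h{\left(A \right)} = A - - \frac{22}{-38} = A - \left(-22\right) \left(- \frac{1}{38}\right) = A - \frac{11}{19} = - \frac{11}{19} + A$)
$u{\left(98 \right)} + \left(h{\left(111 \right)} - \frac{1}{U{\left(8 \right)} + 11685}\right) = 98 + \left(\left(- \frac{11}{19} + 111\right) - \frac{1}{\sqrt{2} \sqrt{8} + 11685}\right) = 98 + \left(\frac{2098}{19} - \frac{1}{\sqrt{2} \cdot 2 \sqrt{2} + 11685}\right) = 98 + \left(\frac{2098}{19} - \frac{1}{4 + 11685}\right) = 98 + \left(\frac{2098}{19} - \frac{1}{11689}\right) = 98 + \frac{24523503}{222091} = \frac{46288421}{222091}$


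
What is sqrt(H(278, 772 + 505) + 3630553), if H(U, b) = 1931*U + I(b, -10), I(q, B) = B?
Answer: 11*sqrt(34441) ≈ 2041.4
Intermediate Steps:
H(U, b) = -10 + 1931*U (H(U, b) = 1931*U - 10 = -10 + 1931*U)
sqrt(H(278, 772 + 505) + 3630553) = sqrt((-10 + 1931*278) + 3630553) = sqrt((-10 + 536818) + 3630553) = sqrt(536808 + 3630553) = sqrt(4167361) = 11*sqrt(34441)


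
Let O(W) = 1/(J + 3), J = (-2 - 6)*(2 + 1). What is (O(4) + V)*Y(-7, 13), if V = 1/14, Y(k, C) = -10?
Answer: -5/21 ≈ -0.23810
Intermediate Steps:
J = -24 (J = -8*3 = -24)
O(W) = -1/21 (O(W) = 1/(-24 + 3) = 1/(-21) = -1/21)
V = 1/14 ≈ 0.071429
(O(4) + V)*Y(-7, 13) = (-1/21 + 1/14)*(-10) = (1/42)*(-10) = -5/21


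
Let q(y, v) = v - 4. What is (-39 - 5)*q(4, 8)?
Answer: -176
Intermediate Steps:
q(y, v) = -4 + v
(-39 - 5)*q(4, 8) = (-39 - 5)*(-4 + 8) = -44*4 = -176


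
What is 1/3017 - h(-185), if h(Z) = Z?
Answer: 558146/3017 ≈ 185.00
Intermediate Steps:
1/3017 - h(-185) = 1/3017 - 1*(-185) = 1/3017 + 185 = 558146/3017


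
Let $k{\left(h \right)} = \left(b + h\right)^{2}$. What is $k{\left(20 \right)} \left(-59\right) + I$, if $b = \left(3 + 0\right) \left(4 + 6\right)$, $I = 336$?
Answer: $-147164$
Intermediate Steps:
$b = 30$ ($b = 3 \cdot 10 = 30$)
$k{\left(h \right)} = \left(30 + h\right)^{2}$
$k{\left(20 \right)} \left(-59\right) + I = \left(30 + 20\right)^{2} \left(-59\right) + 336 = 50^{2} \left(-59\right) + 336 = 2500 \left(-59\right) + 336 = -147500 + 336 = -147164$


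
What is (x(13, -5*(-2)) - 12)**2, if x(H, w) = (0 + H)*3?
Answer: 729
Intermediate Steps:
x(H, w) = 3*H (x(H, w) = H*3 = 3*H)
(x(13, -5*(-2)) - 12)**2 = (3*13 - 12)**2 = (39 - 12)**2 = 27**2 = 729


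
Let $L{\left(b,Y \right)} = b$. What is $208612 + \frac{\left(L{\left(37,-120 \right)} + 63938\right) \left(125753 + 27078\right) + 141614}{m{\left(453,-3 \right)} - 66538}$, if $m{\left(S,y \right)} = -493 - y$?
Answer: $\frac{4205340297}{67028} \approx 62740.0$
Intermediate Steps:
$208612 + \frac{\left(L{\left(37,-120 \right)} + 63938\right) \left(125753 + 27078\right) + 141614}{m{\left(453,-3 \right)} - 66538} = 208612 + \frac{\left(37 + 63938\right) \left(125753 + 27078\right) + 141614}{\left(-493 - -3\right) - 66538} = 208612 + \frac{63975 \cdot 152831 + 141614}{\left(-493 + 3\right) - 66538} = 208612 + \frac{9777363225 + 141614}{-490 - 66538} = 208612 + \frac{9777504839}{-67028} = 208612 + 9777504839 \left(- \frac{1}{67028}\right) = 208612 - \frac{9777504839}{67028} = \frac{4205340297}{67028}$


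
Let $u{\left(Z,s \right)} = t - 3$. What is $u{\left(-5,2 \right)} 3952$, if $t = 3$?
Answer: $0$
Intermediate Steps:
$u{\left(Z,s \right)} = 0$ ($u{\left(Z,s \right)} = 3 - 3 = 0$)
$u{\left(-5,2 \right)} 3952 = 0 \cdot 3952 = 0$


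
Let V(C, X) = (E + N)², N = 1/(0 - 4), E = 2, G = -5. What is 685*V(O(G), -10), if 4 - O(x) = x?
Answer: 33565/16 ≈ 2097.8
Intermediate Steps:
O(x) = 4 - x
N = -¼ (N = 1/(-4) = -¼ ≈ -0.25000)
V(C, X) = 49/16 (V(C, X) = (2 - ¼)² = (7/4)² = 49/16)
685*V(O(G), -10) = 685*(49/16) = 33565/16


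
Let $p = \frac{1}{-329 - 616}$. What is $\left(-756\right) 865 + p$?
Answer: $- \frac{617973301}{945} \approx -6.5394 \cdot 10^{5}$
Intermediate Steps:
$p = - \frac{1}{945}$ ($p = \frac{1}{-329 - 616} = \frac{1}{-945} = - \frac{1}{945} \approx -0.0010582$)
$\left(-756\right) 865 + p = \left(-756\right) 865 - \frac{1}{945} = -653940 - \frac{1}{945} = - \frac{617973301}{945}$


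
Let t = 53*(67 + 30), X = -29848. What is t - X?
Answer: 34989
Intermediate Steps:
t = 5141 (t = 53*97 = 5141)
t - X = 5141 - 1*(-29848) = 5141 + 29848 = 34989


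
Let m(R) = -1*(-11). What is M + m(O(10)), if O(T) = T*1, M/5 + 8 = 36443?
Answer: 182186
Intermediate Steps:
M = 182175 (M = -40 + 5*36443 = -40 + 182215 = 182175)
O(T) = T
m(R) = 11
M + m(O(10)) = 182175 + 11 = 182186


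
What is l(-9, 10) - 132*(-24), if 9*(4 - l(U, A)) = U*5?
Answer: 3177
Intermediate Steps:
l(U, A) = 4 - 5*U/9 (l(U, A) = 4 - U*5/9 = 4 - 5*U/9)
l(-9, 10) - 132*(-24) = (4 - 5/9*(-9)) - 132*(-24) = (4 + 5) + 3168 = 9 + 3168 = 3177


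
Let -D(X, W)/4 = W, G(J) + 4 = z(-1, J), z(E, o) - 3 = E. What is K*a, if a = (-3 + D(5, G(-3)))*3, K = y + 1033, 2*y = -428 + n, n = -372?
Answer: 9495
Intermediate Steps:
z(E, o) = 3 + E
G(J) = -2 (G(J) = -4 + (3 - 1) = -4 + 2 = -2)
y = -400 (y = (-428 - 372)/2 = (½)*(-800) = -400)
D(X, W) = -4*W
K = 633 (K = -400 + 1033 = 633)
a = 15 (a = (-3 - 4*(-2))*3 = (-3 + 8)*3 = 5*3 = 15)
K*a = 633*15 = 9495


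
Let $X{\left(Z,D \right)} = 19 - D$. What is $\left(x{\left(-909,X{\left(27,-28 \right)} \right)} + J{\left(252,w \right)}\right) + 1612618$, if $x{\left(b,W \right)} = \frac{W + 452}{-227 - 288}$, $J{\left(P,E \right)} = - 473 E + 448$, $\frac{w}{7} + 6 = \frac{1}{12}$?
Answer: $\frac{10089808607}{6180} \approx 1.6327 \cdot 10^{6}$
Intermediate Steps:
$w = - \frac{497}{12}$ ($w = -42 + \frac{7}{12} = - \frac{497}{12} \approx -41.417$)
$J{\left(P,E \right)} = 448 - 473 E$
$x{\left(b,W \right)} = - \frac{452}{515} - \frac{W}{515}$ ($x{\left(b,W \right)} = \frac{452 + W}{-515} = \left(452 + W\right) \left(- \frac{1}{515}\right) = - \frac{452}{515} - \frac{W}{515}$)
$\left(x{\left(-909,X{\left(27,-28 \right)} \right)} + J{\left(252,w \right)}\right) + 1612618 = \left(\left(- \frac{452}{515} - \frac{19 - -28}{515}\right) + \left(448 - - \frac{235081}{12}\right)\right) + 1612618 = \left(\left(- \frac{452}{515} - \frac{19 + 28}{515}\right) + \left(448 + \frac{235081}{12}\right)\right) + 1612618 = \left(\left(- \frac{452}{515} - \frac{47}{515}\right) + \frac{240457}{12}\right) + 1612618 = \left(- \frac{499}{515} + \frac{240457}{12}\right) + 1612618 = \frac{123829367}{6180} + 1612618 = \frac{10089808607}{6180}$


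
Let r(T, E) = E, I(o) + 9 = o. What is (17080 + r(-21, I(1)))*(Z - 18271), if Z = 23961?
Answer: 97139680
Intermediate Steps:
I(o) = -9 + o
(17080 + r(-21, I(1)))*(Z - 18271) = (17080 + (-9 + 1))*(23961 - 18271) = (17080 - 8)*5690 = 17072*5690 = 97139680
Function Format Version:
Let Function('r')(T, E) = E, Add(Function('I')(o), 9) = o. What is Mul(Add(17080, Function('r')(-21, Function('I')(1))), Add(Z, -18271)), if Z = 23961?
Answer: 97139680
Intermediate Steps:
Function('I')(o) = Add(-9, o)
Mul(Add(17080, Function('r')(-21, Function('I')(1))), Add(Z, -18271)) = Mul(Add(17080, Add(-9, 1)), Add(23961, -18271)) = Mul(Add(17080, -8), 5690) = Mul(17072, 5690) = 97139680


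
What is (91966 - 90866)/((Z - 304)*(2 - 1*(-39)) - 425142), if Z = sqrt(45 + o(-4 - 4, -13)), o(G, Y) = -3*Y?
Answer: -60170825/23937358754 - 11275*sqrt(21)/23937358754 ≈ -0.0025158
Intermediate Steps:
Z = 2*sqrt(21) (Z = sqrt(45 - 3*(-13)) = sqrt(45 + 39) = sqrt(84) = 2*sqrt(21) ≈ 9.1651)
(91966 - 90866)/((Z - 304)*(2 - 1*(-39)) - 425142) = (91966 - 90866)/((2*sqrt(21) - 304)*(2 - 1*(-39)) - 425142) = 1100/((-304 + 2*sqrt(21))*(2 + 39) - 425142) = 1100/((-304 + 2*sqrt(21))*41 - 425142) = 1100/((-12464 + 82*sqrt(21)) - 425142) = 1100/(-437606 + 82*sqrt(21))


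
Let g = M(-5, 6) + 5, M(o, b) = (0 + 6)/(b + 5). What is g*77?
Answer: 427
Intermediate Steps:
M(o, b) = 6/(5 + b)
g = 61/11 (g = 6/(5 + 6) + 5 = 6/11 + 5 = 61/11 ≈ 5.5455)
g*77 = (61/11)*77 = 427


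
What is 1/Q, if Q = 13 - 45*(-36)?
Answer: 1/1633 ≈ 0.00061237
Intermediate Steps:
Q = 1633 (Q = 13 + 1620 = 1633)
1/Q = 1/1633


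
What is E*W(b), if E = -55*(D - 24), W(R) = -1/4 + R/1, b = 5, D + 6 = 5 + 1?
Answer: 6270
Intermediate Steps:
D = 0 (D = -6 + (5 + 1) = -6 + 6 = 0)
W(R) = -1/4 + R (W(R) = -1*1/4 + R*1 = -1/4 + R)
E = 1320 (E = -55*(0 - 24) = -55*(-24) = 1320)
E*W(b) = 1320*(-1/4 + 5) = 1320*(19/4) = 6270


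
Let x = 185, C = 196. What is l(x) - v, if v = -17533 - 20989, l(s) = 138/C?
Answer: 3775225/98 ≈ 38523.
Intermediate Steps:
l(s) = 69/98 (l(s) = 138/196 = 138*(1/196) = 69/98)
v = -38522
l(x) - v = 69/98 - 1*(-38522) = 69/98 + 38522 = 3775225/98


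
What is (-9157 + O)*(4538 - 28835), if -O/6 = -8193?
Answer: -971904297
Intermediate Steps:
O = 49158 (O = -6*(-8193) = 49158)
(-9157 + O)*(4538 - 28835) = (-9157 + 49158)*(4538 - 28835) = 40001*(-24297) = -971904297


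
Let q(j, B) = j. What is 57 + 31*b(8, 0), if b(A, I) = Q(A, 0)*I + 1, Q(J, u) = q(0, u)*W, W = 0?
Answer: 88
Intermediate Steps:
Q(J, u) = 0 (Q(J, u) = 0*0 = 0)
b(A, I) = 1 (b(A, I) = 0*I + 1 = 0 + 1 = 1)
57 + 31*b(8, 0) = 57 + 31*1 = 57 + 31 = 88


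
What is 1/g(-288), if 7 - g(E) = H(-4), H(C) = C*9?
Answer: 1/43 ≈ 0.023256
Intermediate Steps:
H(C) = 9*C
g(E) = 43 (g(E) = 7 - 9*(-4) = 7 - 1*(-36) = 7 + 36 = 43)
1/g(-288) = 1/43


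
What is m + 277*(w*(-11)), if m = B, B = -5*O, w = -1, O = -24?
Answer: 3167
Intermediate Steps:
B = 120 (B = -5*(-24) = 120)
m = 120
m + 277*(w*(-11)) = 120 + 277*(-1*(-11)) = 120 + 277*11 = 120 + 3047 = 3167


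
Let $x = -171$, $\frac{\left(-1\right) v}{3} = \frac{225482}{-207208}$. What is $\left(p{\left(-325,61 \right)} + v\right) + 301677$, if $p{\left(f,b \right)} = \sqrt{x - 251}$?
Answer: $\frac{31255282131}{103604} + i \sqrt{422} \approx 3.0168 \cdot 10^{5} + 20.543 i$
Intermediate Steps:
$v = \frac{338223}{103604}$ ($v = - 3 \frac{225482}{-207208} = - 3 \cdot 225482 \left(- \frac{1}{207208}\right) = \left(-3\right) \left(- \frac{112741}{103604}\right) = \frac{338223}{103604} \approx 3.2646$)
$p{\left(f,b \right)} = i \sqrt{422}$ ($p{\left(f,b \right)} = \sqrt{-171 - 251} = \sqrt{-422} = i \sqrt{422}$)
$\left(p{\left(-325,61 \right)} + v\right) + 301677 = \left(i \sqrt{422} + \frac{338223}{103604}\right) + 301677 = \left(\frac{338223}{103604} + i \sqrt{422}\right) + 301677 = \frac{31255282131}{103604} + i \sqrt{422}$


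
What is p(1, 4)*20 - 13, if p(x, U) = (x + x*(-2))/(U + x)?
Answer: -17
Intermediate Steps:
p(x, U) = -x/(U + x) (p(x, U) = (x - 2*x)/(U + x) = (-x)/(U + x) = -x/(U + x))
p(1, 4)*20 - 13 = -1*1/(4 + 1)*20 - 13 = -1*1/5*20 - 13 = -1*1*⅕*20 - 13 = -⅕*20 - 13 = -4 - 13 = -17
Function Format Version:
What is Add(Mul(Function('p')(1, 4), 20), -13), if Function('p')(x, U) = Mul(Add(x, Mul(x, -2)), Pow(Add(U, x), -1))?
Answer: -17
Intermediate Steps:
Function('p')(x, U) = Mul(-1, x, Pow(Add(U, x), -1)) (Function('p')(x, U) = Mul(Add(x, Mul(-2, x)), Pow(Add(U, x), -1)) = Mul(Mul(-1, x), Pow(Add(U, x), -1)) = Mul(-1, x, Pow(Add(U, x), -1)))
Add(Mul(Function('p')(1, 4), 20), -13) = Add(Mul(Mul(-1, 1, Pow(Add(4, 1), -1)), 20), -13) = Add(Mul(Mul(-1, 1, Pow(5, -1)), 20), -13) = Add(Mul(Mul(-1, 1, Rational(1, 5)), 20), -13) = Add(Mul(Rational(-1, 5), 20), -13) = Add(-4, -13) = -17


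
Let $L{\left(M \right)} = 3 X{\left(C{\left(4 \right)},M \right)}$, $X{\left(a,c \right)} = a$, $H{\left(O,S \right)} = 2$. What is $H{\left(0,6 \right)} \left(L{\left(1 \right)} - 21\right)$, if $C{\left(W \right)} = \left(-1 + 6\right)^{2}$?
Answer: $108$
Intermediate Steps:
$C{\left(W \right)} = 25$ ($C{\left(W \right)} = 5^{2} = 25$)
$L{\left(M \right)} = 75$ ($L{\left(M \right)} = 3 \cdot 25 = 75$)
$H{\left(0,6 \right)} \left(L{\left(1 \right)} - 21\right) = 2 \left(75 - 21\right) = 2 \cdot 54 = 108$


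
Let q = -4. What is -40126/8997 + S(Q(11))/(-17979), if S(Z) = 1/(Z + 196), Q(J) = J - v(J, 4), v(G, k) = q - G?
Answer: -53385479195/11970022662 ≈ -4.4599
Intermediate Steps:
v(G, k) = -4 - G
Q(J) = 4 + 2*J (Q(J) = J - (-4 - J) = J + (4 + J) = 4 + 2*J)
S(Z) = 1/(196 + Z)
-40126/8997 + S(Q(11))/(-17979) = -40126/8997 + 1/((196 + (4 + 2*11))*(-17979)) = -40126*1/8997 - 1/17979/(196 + (4 + 22)) = -40126/8997 - 1/17979/(196 + 26) = -40126/8997 - 1/17979/222 = -40126/8997 + (1/222)*(-1/17979) = -40126/8997 - 1/3991338 = -53385479195/11970022662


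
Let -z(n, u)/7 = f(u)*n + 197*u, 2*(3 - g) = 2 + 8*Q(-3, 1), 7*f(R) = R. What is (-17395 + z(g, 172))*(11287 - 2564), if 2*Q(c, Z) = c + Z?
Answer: -2229729645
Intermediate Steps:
f(R) = R/7
Q(c, Z) = Z/2 + c/2 (Q(c, Z) = (c + Z)/2 = (Z + c)/2 = Z/2 + c/2)
g = 6 (g = 3 - (2 + 8*((1/2)*1 + (1/2)*(-3)))/2 = 3 - (2 + 8*(1/2 - 3/2))/2 = 3 - (2 + 8*(-1))/2 = 3 - (2 - 8)/2 = 3 - 1/2*(-6) = 3 + 3 = 6)
z(n, u) = -1379*u - n*u (z(n, u) = -7*((u/7)*n + 197*u) = -7*(n*u/7 + 197*u) = -7*(197*u + n*u/7) = -1379*u - n*u)
(-17395 + z(g, 172))*(11287 - 2564) = (-17395 + 172*(-1379 - 1*6))*(11287 - 2564) = (-17395 + 172*(-1379 - 6))*8723 = (-17395 + 172*(-1385))*8723 = (-17395 - 238220)*8723 = -255615*8723 = -2229729645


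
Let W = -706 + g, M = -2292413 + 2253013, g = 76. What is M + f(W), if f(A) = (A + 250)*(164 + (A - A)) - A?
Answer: -101090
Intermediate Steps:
M = -39400
W = -630 (W = -706 + 76 = -630)
f(A) = 41000 + 163*A (f(A) = (250 + A)*(164 + 0) - A = (250 + A)*164 - A = (41000 + 164*A) - A = 41000 + 163*A)
M + f(W) = -39400 + (41000 + 163*(-630)) = -39400 + (41000 - 102690) = -39400 - 61690 = -101090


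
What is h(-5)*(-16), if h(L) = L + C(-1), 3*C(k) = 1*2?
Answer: 208/3 ≈ 69.333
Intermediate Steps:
C(k) = ⅔ (C(k) = (1*2)/3 = (⅓)*2 = ⅔)
h(L) = ⅔ + L (h(L) = L + ⅔ = ⅔ + L)
h(-5)*(-16) = (⅔ - 5)*(-16) = -13/3*(-16) = 208/3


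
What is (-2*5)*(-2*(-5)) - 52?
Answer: -152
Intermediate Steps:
(-2*5)*(-2*(-5)) - 52 = -10*10 - 52 = -100 - 52 = -152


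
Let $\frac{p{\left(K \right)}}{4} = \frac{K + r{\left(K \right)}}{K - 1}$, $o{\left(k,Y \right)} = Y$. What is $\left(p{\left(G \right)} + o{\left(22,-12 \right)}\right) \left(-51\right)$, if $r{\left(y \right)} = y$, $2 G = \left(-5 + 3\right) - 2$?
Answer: $340$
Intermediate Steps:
$G = -2$ ($G = \frac{\left(-5 + 3\right) - 2}{2} = \frac{-2 - 2}{2} = \frac{1}{2} \left(-4\right) = -2$)
$p{\left(K \right)} = \frac{8 K}{-1 + K}$ ($p{\left(K \right)} = 4 \frac{K + K}{K - 1} = 4 \frac{2 K}{-1 + K} = \frac{8 K}{-1 + K}$)
$\left(p{\left(G \right)} + o{\left(22,-12 \right)}\right) \left(-51\right) = \left(8 \left(-2\right) \frac{1}{-1 - 2} - 12\right) \left(-51\right) = \left(8 \left(-2\right) \frac{1}{-3} - 12\right) \left(-51\right) = \left(8 \left(-2\right) \left(- \frac{1}{3}\right) - 12\right) \left(-51\right) = \left(\frac{16}{3} - 12\right) \left(-51\right) = \left(- \frac{20}{3}\right) \left(-51\right) = 340$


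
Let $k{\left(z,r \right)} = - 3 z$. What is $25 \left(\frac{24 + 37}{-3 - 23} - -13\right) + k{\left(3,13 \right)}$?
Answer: $\frac{6691}{26} \approx 257.35$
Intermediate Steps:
$25 \left(\frac{24 + 37}{-3 - 23} - -13\right) + k{\left(3,13 \right)} = 25 \left(\frac{24 + 37}{-3 - 23} - -13\right) - 9 = 25 \left(\frac{61}{-26} + 13\right) - 9 = 25 \left(61 \left(- \frac{1}{26}\right) + 13\right) - 9 = 25 \left(- \frac{61}{26} + 13\right) - 9 = 25 \cdot \frac{277}{26} - 9 = \frac{6925}{26} - 9 = \frac{6691}{26}$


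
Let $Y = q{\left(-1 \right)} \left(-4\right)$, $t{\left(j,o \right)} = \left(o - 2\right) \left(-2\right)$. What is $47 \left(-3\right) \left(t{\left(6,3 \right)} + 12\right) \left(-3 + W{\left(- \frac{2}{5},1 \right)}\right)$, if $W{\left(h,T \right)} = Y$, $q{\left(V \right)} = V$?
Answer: $-1410$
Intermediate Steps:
$t{\left(j,o \right)} = 4 - 2 o$ ($t{\left(j,o \right)} = \left(-2 + o\right) \left(-2\right) = 4 - 2 o$)
$Y = 4$ ($Y = \left(-1\right) \left(-4\right) = 4$)
$W{\left(h,T \right)} = 4$
$47 \left(-3\right) \left(t{\left(6,3 \right)} + 12\right) \left(-3 + W{\left(- \frac{2}{5},1 \right)}\right) = 47 \left(-3\right) \left(\left(4 - 6\right) + 12\right) \left(-3 + 4\right) = - 141 \left(\left(4 - 6\right) + 12\right) 1 = - 141 \left(-2 + 12\right) 1 = - 141 \cdot 10 \cdot 1 = \left(-141\right) 10 = -1410$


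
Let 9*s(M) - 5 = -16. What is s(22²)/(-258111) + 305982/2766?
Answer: 118465985074/1070902539 ≈ 110.62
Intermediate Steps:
s(M) = -11/9 (s(M) = 5/9 + (⅑)*(-16) = 5/9 - 16/9 = -11/9)
s(22²)/(-258111) + 305982/2766 = -11/9/(-258111) + 305982/2766 = -11/9*(-1/258111) + 305982*(1/2766) = 11/2322999 + 50997/461 = 118465985074/1070902539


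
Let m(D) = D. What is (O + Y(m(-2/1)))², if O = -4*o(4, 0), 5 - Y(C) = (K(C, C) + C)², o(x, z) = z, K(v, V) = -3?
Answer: 400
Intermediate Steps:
Y(C) = 5 - (-3 + C)²
O = 0 (O = -4*0 = 0)
(O + Y(m(-2/1)))² = (0 + (5 - (-3 - 2/1)²))² = (0 + (5 - (-3 - 2*1)²))² = (0 + (5 - (-3 - 2)²))² = (0 + (5 - 1*(-5)²))² = (0 + (5 - 1*25))² = (0 + (5 - 25))² = (0 - 20)² = (-20)² = 400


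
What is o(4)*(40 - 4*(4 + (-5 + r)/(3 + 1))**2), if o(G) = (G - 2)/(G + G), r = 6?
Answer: -129/16 ≈ -8.0625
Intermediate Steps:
o(G) = (-2 + G)/(2*G) (o(G) = (-2 + G)/((2*G)) = (-2 + G)*(1/(2*G)) = (-2 + G)/(2*G))
o(4)*(40 - 4*(4 + (-5 + r)/(3 + 1))**2) = ((1/2)*(-2 + 4)/4)*(40 - 4*(4 + (-5 + 6)/(3 + 1))**2) = ((1/2)*(1/4)*2)*(40 - 4*(4 + 1/4)**2) = (40 - 4*(4 + 1*(1/4))**2)/4 = (40 - 4*(4 + 1/4)**2)/4 = (40 - 4*(17/4)**2)/4 = (40 - 4*289/16)/4 = (40 - 289/4)/4 = (1/4)*(-129/4) = -129/16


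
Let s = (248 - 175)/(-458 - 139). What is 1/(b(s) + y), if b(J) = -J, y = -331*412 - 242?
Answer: -597/81558485 ≈ -7.3199e-6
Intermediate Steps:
s = -73/597 (s = 73/(-597) = 73*(-1/597) = -73/597 ≈ -0.12228)
y = -136614 (y = -136372 - 242 = -136614)
1/(b(s) + y) = 1/(-1*(-73/597) - 136614) = 1/(73/597 - 136614) = 1/(-81558485/597) = -597/81558485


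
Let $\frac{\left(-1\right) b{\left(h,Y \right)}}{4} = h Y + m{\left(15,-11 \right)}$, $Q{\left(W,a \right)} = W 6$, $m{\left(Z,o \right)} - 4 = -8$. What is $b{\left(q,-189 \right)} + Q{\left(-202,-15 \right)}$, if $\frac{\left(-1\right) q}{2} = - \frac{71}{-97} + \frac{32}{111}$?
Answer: $- \frac{9828884}{3589} \approx -2738.6$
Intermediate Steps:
$m{\left(Z,o \right)} = -4$ ($m{\left(Z,o \right)} = 4 - 8 = -4$)
$Q{\left(W,a \right)} = 6 W$
$q = - \frac{21970}{10767}$ ($q = - 2 \left(- \frac{71}{-97} + \frac{32}{111}\right) = - 2 \left(\left(-71\right) \left(- \frac{1}{97}\right) + 32 \cdot \frac{1}{111}\right) = - 2 \left(\frac{71}{97} + \frac{32}{111}\right) = \left(-2\right) \frac{10985}{10767} = - \frac{21970}{10767} \approx -2.0405$)
$b{\left(h,Y \right)} = 16 - 4 Y h$ ($b{\left(h,Y \right)} = - 4 \left(h Y - 4\right) = - 4 \left(Y h - 4\right) = - 4 \left(-4 + Y h\right) = 16 - 4 Y h$)
$b{\left(q,-189 \right)} + Q{\left(-202,-15 \right)} = \left(16 - \left(-756\right) \left(- \frac{21970}{10767}\right)\right) + 6 \left(-202\right) = \left(16 - \frac{5536440}{3589}\right) - 1212 = - \frac{5479016}{3589} - 1212 = - \frac{9828884}{3589}$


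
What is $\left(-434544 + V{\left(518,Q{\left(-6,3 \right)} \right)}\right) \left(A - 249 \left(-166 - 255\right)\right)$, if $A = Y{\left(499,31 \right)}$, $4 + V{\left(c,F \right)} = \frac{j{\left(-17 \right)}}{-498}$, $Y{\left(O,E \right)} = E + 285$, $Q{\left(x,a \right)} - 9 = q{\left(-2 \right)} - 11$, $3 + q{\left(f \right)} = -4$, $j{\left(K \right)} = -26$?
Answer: $- \frac{11376945448655}{249} \approx -4.5691 \cdot 10^{10}$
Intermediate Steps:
$q{\left(f \right)} = -7$ ($q{\left(f \right)} = -3 - 4 = -7$)
$Q{\left(x,a \right)} = -9$ ($Q{\left(x,a \right)} = 9 - 18 = -9$)
$Y{\left(O,E \right)} = 285 + E$
$V{\left(c,F \right)} = - \frac{983}{249}$ ($V{\left(c,F \right)} = -4 - \frac{26}{-498} = -4 - - \frac{13}{249} = -4 + \frac{13}{249} = - \frac{983}{249}$)
$A = 316$ ($A = 285 + 31 = 316$)
$\left(-434544 + V{\left(518,Q{\left(-6,3 \right)} \right)}\right) \left(A - 249 \left(-166 - 255\right)\right) = \left(-434544 - \frac{983}{249}\right) \left(316 - 249 \left(-166 - 255\right)\right) = - \frac{108202439 \left(316 - -104829\right)}{249} = - \frac{108202439 \left(316 + 104829\right)}{249} = \left(- \frac{108202439}{249}\right) 105145 = - \frac{11376945448655}{249}$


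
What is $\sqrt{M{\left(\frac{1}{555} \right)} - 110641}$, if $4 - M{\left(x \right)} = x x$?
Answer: $\frac{i \sqrt{34078961926}}{555} \approx 332.62 i$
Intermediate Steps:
$M{\left(x \right)} = 4 - x^{2}$ ($M{\left(x \right)} = 4 - x x = 4 - x^{2}$)
$\sqrt{M{\left(\frac{1}{555} \right)} - 110641} = \sqrt{\left(4 - \left(\frac{1}{555}\right)^{2}\right) - 110641} = \sqrt{\left(4 - \frac{1}{308025}\right) - 110641} = \sqrt{\frac{1232099}{308025} - 110641} = \sqrt{- \frac{34078961926}{308025}} = \frac{i \sqrt{34078961926}}{555}$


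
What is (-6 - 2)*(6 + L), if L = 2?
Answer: -64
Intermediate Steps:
(-6 - 2)*(6 + L) = (-6 - 2)*(6 + 2) = -8*8 = -64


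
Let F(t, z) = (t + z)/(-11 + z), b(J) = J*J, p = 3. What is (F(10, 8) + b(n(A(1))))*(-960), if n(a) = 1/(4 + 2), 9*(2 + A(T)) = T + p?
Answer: 17200/3 ≈ 5733.3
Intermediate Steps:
A(T) = -5/3 + T/9 (A(T) = -2 + (T + 3)/9 = -2 + (3 + T)/9 = -2 + (1/3 + T/9) = -5/3 + T/9)
n(a) = 1/6
b(J) = J**2
F(t, z) = (t + z)/(-11 + z)
(F(10, 8) + b(n(A(1))))*(-960) = ((10 + 8)/(-11 + 8) + (1/6)**2)*(-960) = (18/(-3) + 1/36)*(-960) = (-1/3*18 + 1/36)*(-960) = (-6 + 1/36)*(-960) = -215/36*(-960) = 17200/3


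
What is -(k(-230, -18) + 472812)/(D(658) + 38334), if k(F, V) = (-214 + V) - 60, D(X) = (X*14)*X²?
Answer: -236260/1994251351 ≈ -0.00011847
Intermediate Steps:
D(X) = 14*X³ (D(X) = (14*X)*X² = 14*X³)
k(F, V) = -274 + V
-(k(-230, -18) + 472812)/(D(658) + 38334) = -((-274 - 18) + 472812)/(14*658³ + 38334) = -(-292 + 472812)/(14*284890312 + 38334) = -472520/(3988464368 + 38334) = -472520/3988502702 = -1*236260/1994251351 = -236260/1994251351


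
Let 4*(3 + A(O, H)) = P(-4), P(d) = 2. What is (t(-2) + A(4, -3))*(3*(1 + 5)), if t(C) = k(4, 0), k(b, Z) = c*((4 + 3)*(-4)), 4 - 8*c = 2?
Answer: -171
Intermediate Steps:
c = ¼ (c = ½ - ⅛*2 = ½ - ¼ = ¼ ≈ 0.25000)
A(O, H) = -5/2 (A(O, H) = -3 + (¼)*2 = -3 + ½ = -5/2)
k(b, Z) = -7 (k(b, Z) = ((4 + 3)*(-4))/4 = (7*(-4))/4 = (¼)*(-28) = -7)
t(C) = -7
(t(-2) + A(4, -3))*(3*(1 + 5)) = (-7 - 5/2)*(3*(1 + 5)) = -57*6/2 = -19/2*18 = -171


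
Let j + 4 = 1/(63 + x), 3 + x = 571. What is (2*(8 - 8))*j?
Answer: 0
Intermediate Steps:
x = 568 (x = -3 + 571 = 568)
j = -2523/631 (j = -4 + 1/(63 + 568) = -4 + 1/631 = -2523/631 ≈ -3.9984)
(2*(8 - 8))*j = (2*(8 - 8))*(-2523/631) = (2*0)*(-2523/631) = 0*(-2523/631) = 0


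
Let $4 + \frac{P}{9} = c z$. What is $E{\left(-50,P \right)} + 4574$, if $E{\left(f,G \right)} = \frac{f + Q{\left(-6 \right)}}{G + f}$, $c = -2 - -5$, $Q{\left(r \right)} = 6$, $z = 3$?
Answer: $\frac{22914}{5} \approx 4582.8$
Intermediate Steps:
$c = 3$ ($c = -2 + 5 = 3$)
$P = 45$ ($P = -36 + 9 \cdot 3 \cdot 3 = -36 + 9 \cdot 9 = -36 + 81 = 45$)
$E{\left(f,G \right)} = \frac{6 + f}{G + f}$ ($E{\left(f,G \right)} = \frac{f + 6}{G + f} = \frac{6 + f}{G + f}$)
$E{\left(-50,P \right)} + 4574 = \frac{6 - 50}{45 - 50} + 4574 = \frac{1}{-5} \left(-44\right) + 4574 = \left(- \frac{1}{5}\right) \left(-44\right) + 4574 = \frac{44}{5} + 4574 = \frac{22914}{5}$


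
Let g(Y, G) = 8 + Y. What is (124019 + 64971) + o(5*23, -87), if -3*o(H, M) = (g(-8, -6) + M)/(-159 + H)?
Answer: 8315531/44 ≈ 1.8899e+5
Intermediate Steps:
o(H, M) = -M/(3*(-159 + H)) (o(H, M) = -((8 - 8) + M)/(3*(-159 + H)) = -(0 + M)/(3*(-159 + H)) = -M/(3*(-159 + H)))
(124019 + 64971) + o(5*23, -87) = (124019 + 64971) - 1*(-87)/(-477 + 3*(5*23)) = 188990 - 1*(-87)/(-477 + 3*115) = 188990 - 1*(-87)/(-477 + 345) = 188990 - 1*(-87)/(-132) = 188990 - 1*(-87)*(-1/132) = 188990 - 29/44 = 8315531/44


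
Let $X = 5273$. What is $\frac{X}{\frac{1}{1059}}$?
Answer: $5584107$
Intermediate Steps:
$\frac{X}{\frac{1}{1059}} = \frac{5273}{\frac{1}{1059}} = 5273 \frac{1}{\frac{1}{1059}} = 5273 \cdot 1059 = 5584107$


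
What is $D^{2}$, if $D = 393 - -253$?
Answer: $417316$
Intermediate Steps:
$D = 646$ ($D = 393 + 253 = 646$)
$D^{2} = 646^{2} = 417316$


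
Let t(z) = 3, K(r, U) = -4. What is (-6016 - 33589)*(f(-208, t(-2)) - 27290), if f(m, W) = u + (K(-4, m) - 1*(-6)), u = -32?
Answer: 1082008600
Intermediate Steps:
f(m, W) = -30 (f(m, W) = -32 + (-4 - 1*(-6)) = -32 + (-4 + 6) = -32 + 2 = -30)
(-6016 - 33589)*(f(-208, t(-2)) - 27290) = (-6016 - 33589)*(-30 - 27290) = -39605*(-27320) = 1082008600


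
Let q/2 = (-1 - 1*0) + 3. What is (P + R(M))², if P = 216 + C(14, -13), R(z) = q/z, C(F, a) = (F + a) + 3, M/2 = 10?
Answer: 1212201/25 ≈ 48488.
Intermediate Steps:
M = 20 (M = 2*10 = 20)
C(F, a) = 3 + F + a
q = 4 (q = 2*((-1 - 1*0) + 3) = 2*((-1 + 0) + 3) = 2*(-1 + 3) = 2*2 = 4)
R(z) = 4/z
P = 220 (P = 216 + (3 + 14 - 13) = 216 + 4 = 220)
(P + R(M))² = (220 + 4/20)² = (220 + 4*(1/20))² = (220 + ⅕)² = (1101/5)² = 1212201/25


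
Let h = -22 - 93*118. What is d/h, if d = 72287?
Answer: -72287/10996 ≈ -6.5739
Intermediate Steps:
h = -10996 (h = -22 - 10974 = -10996)
d/h = 72287/(-10996) = 72287*(-1/10996) = -72287/10996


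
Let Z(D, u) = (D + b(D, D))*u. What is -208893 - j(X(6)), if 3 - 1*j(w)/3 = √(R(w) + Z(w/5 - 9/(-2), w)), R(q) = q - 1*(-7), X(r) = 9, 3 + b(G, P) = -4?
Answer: -208902 + 3*√970/10 ≈ -2.0889e+5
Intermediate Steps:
b(G, P) = -7 (b(G, P) = -3 - 4 = -7)
R(q) = 7 + q (R(q) = q + 7 = 7 + q)
Z(D, u) = u*(-7 + D) (Z(D, u) = (D - 7)*u = (-7 + D)*u = u*(-7 + D))
j(w) = 9 - 3*√(7 + w + w*(-5/2 + w/5)) (j(w) = 9 - 3*√((7 + w) + w*(-7 + (w/5 - 9/(-2)))) = 9 - 3*√((7 + w) + w*(-7 + (w*(⅕) - 9*(-½)))) = 9 - 3*√((7 + w) + w*(-7 + (w/5 + 9/2))) = 9 - 3*√((7 + w) + w*(-7 + (9/2 + w/5))) = 9 - 3*√((7 + w) + w*(-5/2 + w/5)) = 9 - 3*√(7 + w + w*(-5/2 + w/5)))
-208893 - j(X(6)) = -208893 - (9 - 3*√(700 - 150*9 + 20*9²)/10) = -208893 - (9 - 3*√(700 - 1350 + 20*81)/10) = -208893 - (9 - 3*√(700 - 1350 + 1620)/10) = -208893 - (9 - 3*√970/10) = -208893 + (-9 + 3*√970/10) = -208902 + 3*√970/10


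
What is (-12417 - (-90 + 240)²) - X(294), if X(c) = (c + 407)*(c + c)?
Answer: -447105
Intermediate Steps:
X(c) = 2*c*(407 + c) (X(c) = (407 + c)*(2*c) = 2*c*(407 + c))
(-12417 - (-90 + 240)²) - X(294) = (-12417 - (-90 + 240)²) - 2*294*(407 + 294) = (-12417 - 1*150²) - 2*294*701 = (-12417 - 1*22500) - 1*412188 = (-12417 - 22500) - 412188 = -34917 - 412188 = -447105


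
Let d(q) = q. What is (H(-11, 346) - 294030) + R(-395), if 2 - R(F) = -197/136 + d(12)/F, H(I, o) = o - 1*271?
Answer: -15791075713/53720 ≈ -2.9395e+5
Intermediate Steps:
H(I, o) = -271 + o (H(I, o) = o - 271 = -271 + o)
R(F) = 469/136 - 12/F (R(F) = 2 - (-197/136 + 12/F) = 2 + (197/136 - 12/F) = 469/136 - 12/F)
(H(-11, 346) - 294030) + R(-395) = ((-271 + 346) - 294030) + (469/136 - 12/(-395)) = (75 - 294030) + (469/136 - 12*(-1/395)) = -293955 + (469/136 + 12/395) = -293955 + 186887/53720 = -15791075713/53720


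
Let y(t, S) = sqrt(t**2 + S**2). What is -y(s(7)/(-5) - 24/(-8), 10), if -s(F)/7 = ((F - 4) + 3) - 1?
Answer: -10*sqrt(2) ≈ -14.142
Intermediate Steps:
s(F) = 14 - 7*F (s(F) = -7*(((F - 4) + 3) - 1) = -7*(((-4 + F) + 3) - 1) = -7*((-1 + F) - 1) = -7*(-2 + F) = 14 - 7*F)
y(t, S) = sqrt(S**2 + t**2)
-y(s(7)/(-5) - 24/(-8), 10) = -sqrt(10**2 + ((14 - 7*7)/(-5) - 24/(-8))**2) = -sqrt(100 + ((14 - 49)*(-1/5) - 24*(-1/8))**2) = -sqrt(100 + (-35*(-1/5) + 3)**2) = -sqrt(100 + (7 + 3)**2) = -sqrt(100 + 10**2) = -sqrt(100 + 100) = -sqrt(200) = -10*sqrt(2)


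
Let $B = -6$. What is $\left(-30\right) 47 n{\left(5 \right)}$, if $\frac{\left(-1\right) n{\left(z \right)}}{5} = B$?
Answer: $-42300$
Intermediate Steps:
$n{\left(z \right)} = 30$ ($n{\left(z \right)} = \left(-5\right) \left(-6\right) = 30$)
$\left(-30\right) 47 n{\left(5 \right)} = \left(-30\right) 47 \cdot 30 = \left(-1410\right) 30 = -42300$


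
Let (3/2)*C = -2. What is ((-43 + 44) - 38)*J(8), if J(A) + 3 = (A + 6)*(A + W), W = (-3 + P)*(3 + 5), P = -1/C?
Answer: 5291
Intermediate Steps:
C = -4/3 (C = (⅔)*(-2) = -4/3 ≈ -1.3333)
P = ¾ (P = -1/(-4/3) = -1*(-¾) = ¾ ≈ 0.75000)
W = -18 (W = (-3 + ¾)*(3 + 5) = -9/4*8 = -18)
J(A) = -3 + (-18 + A)*(6 + A) (J(A) = -3 + (A + 6)*(A - 18) = -3 + (6 + A)*(-18 + A) = -3 + (-18 + A)*(6 + A))
((-43 + 44) - 38)*J(8) = ((-43 + 44) - 38)*(-111 + 8² - 12*8) = (1 - 38)*(-111 + 64 - 96) = -37*(-143) = 5291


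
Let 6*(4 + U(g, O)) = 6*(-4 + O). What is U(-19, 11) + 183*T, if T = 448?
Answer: 81987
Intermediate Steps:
U(g, O) = -8 + O (U(g, O) = -4 + (6*(-4 + O))/6 = -4 + (-24 + 6*O)/6 = -4 + (-4 + O) = -8 + O)
U(-19, 11) + 183*T = (-8 + 11) + 183*448 = 3 + 81984 = 81987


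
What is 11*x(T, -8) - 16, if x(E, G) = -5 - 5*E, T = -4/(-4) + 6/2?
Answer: -291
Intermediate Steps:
T = 4 (T = -4*(-¼) + 6*(½) = 1 + 3 = 4)
11*x(T, -8) - 16 = 11*(-5 - 5*4) - 16 = 11*(-5 - 20) - 16 = 11*(-25) - 16 = -275 - 16 = -291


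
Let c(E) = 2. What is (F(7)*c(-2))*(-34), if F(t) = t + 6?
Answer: -884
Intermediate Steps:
F(t) = 6 + t
(F(7)*c(-2))*(-34) = ((6 + 7)*2)*(-34) = (13*2)*(-34) = 26*(-34) = -884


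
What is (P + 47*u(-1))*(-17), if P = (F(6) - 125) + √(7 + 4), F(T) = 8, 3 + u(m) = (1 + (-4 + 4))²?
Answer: 3587 - 17*√11 ≈ 3530.6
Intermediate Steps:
u(m) = -2 (u(m) = -3 + (1 + (-4 + 4))² = -3 + (1 + 0)² = -3 + 1² = -3 + 1 = -2)
P = -117 + √11 (P = (8 - 125) + √(7 + 4) = -117 + √11 ≈ -113.68)
(P + 47*u(-1))*(-17) = ((-117 + √11) + 47*(-2))*(-17) = ((-117 + √11) - 94)*(-17) = (-211 + √11)*(-17) = 3587 - 17*√11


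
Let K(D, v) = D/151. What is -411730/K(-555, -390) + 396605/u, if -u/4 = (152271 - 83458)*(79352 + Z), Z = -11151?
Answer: 233421406162511237/2083743243372 ≈ 1.1202e+5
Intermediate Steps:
K(D, v) = D/151 (K(D, v) = D*(1/151) = D/151)
u = -18772461652 (u = -4*(152271 - 83458)*(79352 - 11151) = -275252*68201 = -4*4693115413 = -18772461652)
-411730/K(-555, -390) + 396605/u = -411730/((1/151)*(-555)) + 396605/(-18772461652) = -411730/(-555/151) + 396605*(-1/18772461652) = -411730*(-151/555) - 396605/18772461652 = 12434246/111 - 396605/18772461652 = 233421406162511237/2083743243372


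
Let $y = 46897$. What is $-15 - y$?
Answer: $-46912$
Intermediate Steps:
$-15 - y = -15 - 46897 = -46912$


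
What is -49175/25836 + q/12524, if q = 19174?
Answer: -30122059/80892516 ≈ -0.37237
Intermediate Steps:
-49175/25836 + q/12524 = -49175/25836 + 19174/12524 = -49175*1/25836 + 19174*(1/12524) = -49175/25836 + 9587/6262 = -30122059/80892516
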